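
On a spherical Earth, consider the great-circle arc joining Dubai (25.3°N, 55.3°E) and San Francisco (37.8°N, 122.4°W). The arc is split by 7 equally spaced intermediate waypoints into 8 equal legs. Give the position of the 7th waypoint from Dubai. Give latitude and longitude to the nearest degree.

≈ (52°N, 121°W)

Convert each endpoint to a unit vector on the sphere (x = cos φ cos λ, y = cos φ sin λ, z = sin φ).
The central angle between the endpoints is δ = arccos(p₁·p₂) ≈ 2.040 rad (116.9°).
Interpolate at f = 7/8 with slerp weights a = sin((1−f)δ)/sin δ ≈ 0.283, b = sin(fδ)/sin δ ≈ 1.095.
p = a·p₁ + b·p₂ ≈ (-0.318, -0.521, 0.792); φ = arcsin(p_z) ≈ 52.39°, λ = atan2(p_y, p_x) ≈ -121.44°.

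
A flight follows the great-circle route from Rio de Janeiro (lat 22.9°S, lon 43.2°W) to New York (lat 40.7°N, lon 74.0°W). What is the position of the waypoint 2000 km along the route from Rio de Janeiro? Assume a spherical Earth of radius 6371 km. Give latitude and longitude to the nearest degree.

≈ lat 6°S, lon 51°W

From cos δ = sin φ₁ sin φ₂ + cos φ₁ cos φ₂ cos Δλ, the central angle is δ ≈ 1.217 rad (69.7°). The total great-circle distance is δ·R ≈ 1.217 × 6371 ≈ 7756 km, so the target fraction is f = 2000/7756 ≈ 0.258.
Interpolate at f ≈ 0.258 with slerp weights a = sin((1−f)δ)/sin δ ≈ 0.837, b = sin(fδ)/sin δ ≈ 0.329.
p = a·p₁ + b·p₂ ≈ (0.631, -0.768, -0.111); φ = arcsin(p_z) ≈ -6.38°, λ = atan2(p_y, p_x) ≈ -50.59°.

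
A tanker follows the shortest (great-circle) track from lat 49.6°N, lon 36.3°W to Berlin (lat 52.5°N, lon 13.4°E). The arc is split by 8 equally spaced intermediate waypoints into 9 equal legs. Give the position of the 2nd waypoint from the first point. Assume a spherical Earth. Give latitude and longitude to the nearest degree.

Write both endpoints as unit vectors p₁, p₂ with components (cos φ cos λ, cos φ sin λ, sin φ).
The central angle between the endpoints is δ = arccos(p₁·p₂) ≈ 0.537 rad (30.8°).
Interpolate at f = 2/9 with slerp weights a = sin((1−f)δ)/sin δ ≈ 0.793, b = sin(fδ)/sin δ ≈ 0.233.
p = a·p₁ + b·p₂ ≈ (0.552, -0.271, 0.788); φ = arcsin(p_z) ≈ 52.04°, λ = atan2(p_y, p_x) ≈ -26.18°.

≈ lat 52°N, lon 26°W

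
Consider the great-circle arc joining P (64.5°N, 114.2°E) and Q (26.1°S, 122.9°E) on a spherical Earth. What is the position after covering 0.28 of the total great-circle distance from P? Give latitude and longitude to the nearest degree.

≈ (39°N, 119°E)

The haversine formula gives a central angle δ ≈ 1.586 rad (90.9°) between the endpoints.
Interpolate at f = 0.28 with slerp weights a = sin((1−f)δ)/sin δ ≈ 0.909, b = sin(fδ)/sin δ ≈ 0.430.
p = a·p₁ + b·p₂ ≈ (-0.370, 0.681, 0.632); φ = arcsin(p_z) ≈ 39.19°, λ = atan2(p_y, p_x) ≈ 118.52°.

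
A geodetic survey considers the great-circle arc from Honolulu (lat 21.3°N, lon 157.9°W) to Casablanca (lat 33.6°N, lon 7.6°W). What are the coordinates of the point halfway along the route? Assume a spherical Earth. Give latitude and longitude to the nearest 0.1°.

Convert each endpoint to a unit vector on the sphere (x = cos φ cos λ, y = cos φ sin λ, z = sin φ).
The central angle between the endpoints is δ = arccos(p₁·p₂) ≈ 2.064 rad (118.2°).
Interpolate at f = 1/2 with slerp weights a = sin((1−f)δ)/sin δ ≈ 0.974, b = sin(fδ)/sin δ ≈ 0.974.
p = a·p₁ + b·p₂ ≈ (-0.037, -0.449, 0.893); φ = arcsin(p_z) ≈ 63.24°, λ = atan2(p_y, p_x) ≈ -94.67°.

≈ lat 63.2°N, lon 94.7°W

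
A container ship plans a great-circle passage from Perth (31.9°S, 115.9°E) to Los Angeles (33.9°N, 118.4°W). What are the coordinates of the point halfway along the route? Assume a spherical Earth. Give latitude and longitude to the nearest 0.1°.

≈ (2.2°N, 177.5°E)

The haversine formula gives a central angle δ ≈ 2.355 rad (134.9°) between the endpoints.
Interpolate at f = 1/2 with slerp weights a = sin((1−f)δ)/sin δ ≈ 1.304, b = sin(fδ)/sin δ ≈ 1.304.
p = a·p₁ + b·p₂ ≈ (-0.998, 0.044, 0.038); φ = arcsin(p_z) ≈ 2.19°, λ = atan2(p_y, p_x) ≈ 177.49°.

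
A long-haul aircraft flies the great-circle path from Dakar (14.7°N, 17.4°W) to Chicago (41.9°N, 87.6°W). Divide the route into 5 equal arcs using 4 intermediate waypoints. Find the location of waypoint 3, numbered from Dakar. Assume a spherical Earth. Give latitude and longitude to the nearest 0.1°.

Write both endpoints as unit vectors p₁, p₂ with components (cos φ cos λ, cos φ sin λ, sin φ).
The central angle between the endpoints is δ = arccos(p₁·p₂) ≈ 1.145 rad (65.6°).
Interpolate at f = 3/5 with slerp weights a = sin((1−f)δ)/sin δ ≈ 0.485, b = sin(fδ)/sin δ ≈ 0.696.
p = a·p₁ + b·p₂ ≈ (0.470, -0.658, 0.588); φ = arcsin(p_z) ≈ 36.03°, λ = atan2(p_y, p_x) ≈ -54.49°.

≈ 36.0°N, 54.5°W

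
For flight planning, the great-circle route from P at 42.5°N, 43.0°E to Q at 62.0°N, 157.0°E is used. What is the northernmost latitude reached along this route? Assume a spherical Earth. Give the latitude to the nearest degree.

The great circle lies in the plane with unit normal n̂ = (p₁ × p₂)/|p₁ × p₂|.
Here n̂_z ≈ +0.355; the vertex latitude is φ_max = arccos|n̂_z| ≈ 69.2°.
Check via Clairaut: cos φ_max = |cos φ₁| · sin C = cos(42.5°)·sin(28.8°) ≈ 0.355, again giving ≈ 69.2°.

≈ 69°N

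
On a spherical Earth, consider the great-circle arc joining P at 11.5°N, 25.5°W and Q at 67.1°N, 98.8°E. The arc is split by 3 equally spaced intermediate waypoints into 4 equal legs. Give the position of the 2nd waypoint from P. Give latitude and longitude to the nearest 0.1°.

≈ 53.6°N, 2.6°W

From cos δ = sin φ₁ sin φ₂ + cos φ₁ cos φ₂ cos Δλ, the central angle is δ ≈ 1.602 rad (91.8°).
Interpolate at f = 2/4 with slerp weights a = sin((1−f)δ)/sin δ ≈ 0.718, b = sin(fδ)/sin δ ≈ 0.718.
p = a·p₁ + b·p₂ ≈ (0.593, -0.027, 0.805); φ = arcsin(p_z) ≈ 53.61°, λ = atan2(p_y, p_x) ≈ -2.59°.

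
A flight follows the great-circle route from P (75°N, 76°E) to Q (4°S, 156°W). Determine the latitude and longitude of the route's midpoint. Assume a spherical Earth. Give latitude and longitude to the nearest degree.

Convert each endpoint to a unit vector on the sphere (x = cos φ cos λ, y = cos φ sin λ, z = sin φ).
The central angle between the endpoints is δ = arccos(p₁·p₂) ≈ 1.799 rad (103.1°).
Interpolate at f = 1/2 with slerp weights a = sin((1−f)δ)/sin δ ≈ 0.804, b = sin(fδ)/sin δ ≈ 0.804.
p = a·p₁ + b·p₂ ≈ (-0.682, -0.124, 0.720); φ = arcsin(p_z) ≈ 46.09°, λ = atan2(p_y, p_x) ≈ -169.68°.

≈ (46°N, 170°W)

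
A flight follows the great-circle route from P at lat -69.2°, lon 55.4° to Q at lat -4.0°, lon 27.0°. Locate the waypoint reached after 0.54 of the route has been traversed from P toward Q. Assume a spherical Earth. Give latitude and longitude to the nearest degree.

Convert each endpoint to a unit vector on the sphere (x = cos φ cos λ, y = cos φ sin λ, z = sin φ).
The central angle between the endpoints is δ = arccos(p₁·p₂) ≈ 1.184 rad (67.9°).
Interpolate at f = 0.54 with slerp weights a = sin((1−f)δ)/sin δ ≈ 0.560, b = sin(fδ)/sin δ ≈ 0.644.
p = a·p₁ + b·p₂ ≈ (0.686, 0.455, -0.568); φ = arcsin(p_z) ≈ -34.61°, λ = atan2(p_y, p_x) ≈ 33.59°.

≈ lat -35°, lon 34°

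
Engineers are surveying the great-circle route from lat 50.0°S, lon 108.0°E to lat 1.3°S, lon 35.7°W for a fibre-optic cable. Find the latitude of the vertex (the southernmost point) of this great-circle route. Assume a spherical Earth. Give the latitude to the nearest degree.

≈ 64°S

The great circle lies in the plane with unit normal n̂ = (p₁ × p₂)/|p₁ × p₂|.
Here n̂_z ≈ -0.439; the vertex latitude is φ_max = arccos|n̂_z| ≈ 63.9°.
Check via Clairaut: cos φ_max = |cos φ₁| · sin C = cos(50.0°)·sin(136.9°) ≈ 0.439, again giving ≈ 63.9°.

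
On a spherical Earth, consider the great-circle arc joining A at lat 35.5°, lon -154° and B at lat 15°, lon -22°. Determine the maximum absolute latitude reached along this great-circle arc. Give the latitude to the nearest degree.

The great circle lies in the plane with unit normal n̂ = (p₁ × p₂)/|p₁ × p₂|.
Here n̂_z ≈ +0.631; the vertex latitude is φ_max = arccos|n̂_z| ≈ 50.9°.
Check via Clairaut: cos φ_max = |cos φ₁| · sin C = cos(35.5°)·sin(50.8°) ≈ 0.631, again giving ≈ 50.9°.

≈ 51°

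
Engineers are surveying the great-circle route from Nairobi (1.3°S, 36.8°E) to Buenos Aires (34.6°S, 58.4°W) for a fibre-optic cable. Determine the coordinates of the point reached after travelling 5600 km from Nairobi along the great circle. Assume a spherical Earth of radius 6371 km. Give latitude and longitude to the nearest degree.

Write both endpoints as unit vectors p₁, p₂ with components (cos φ cos λ, cos φ sin λ, sin φ).
The central angle between the endpoints is δ = arccos(p₁·p₂) ≈ 1.633 rad (93.5°). The total great-circle distance is δ·R ≈ 1.633 × 6371 ≈ 10401 km, so the target fraction is f = 5600/10401 ≈ 0.538.
Interpolate at f ≈ 0.538 with slerp weights a = sin((1−f)δ)/sin δ ≈ 0.686, b = sin(fδ)/sin δ ≈ 0.772.
p = a·p₁ + b·p₂ ≈ (0.882, -0.130, -0.454); φ = arcsin(p_z) ≈ -26.98°, λ = atan2(p_y, p_x) ≈ -8.41°.

≈ 27°S, 8°W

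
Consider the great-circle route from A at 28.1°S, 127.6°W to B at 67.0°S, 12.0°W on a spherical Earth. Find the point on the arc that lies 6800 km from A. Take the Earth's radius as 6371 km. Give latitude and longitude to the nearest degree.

Write both endpoints as unit vectors p₁, p₂ with components (cos φ cos λ, cos φ sin λ, sin φ).
The central angle between the endpoints is δ = arccos(p₁·p₂) ≈ 1.282 rad (73.5°). The total great-circle distance is δ·R ≈ 1.282 × 6371 ≈ 8169 km, so the target fraction is f = 6800/8169 ≈ 0.832.
Interpolate at f ≈ 0.832 with slerp weights a = sin((1−f)δ)/sin δ ≈ 0.222, b = sin(fδ)/sin δ ≈ 0.914.
p = a·p₁ + b·p₂ ≈ (0.230, -0.230, -0.946); φ = arcsin(p_z) ≈ -71.05°, λ = atan2(p_y, p_x) ≈ -45.02°.

≈ 71°S, 45°W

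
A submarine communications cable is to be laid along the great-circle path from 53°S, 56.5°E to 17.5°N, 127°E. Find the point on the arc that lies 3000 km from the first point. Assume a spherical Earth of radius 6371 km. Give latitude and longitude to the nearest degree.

Write both endpoints as unit vectors p₁, p₂ with components (cos φ cos λ, cos φ sin λ, sin φ).
The central angle between the endpoints is δ = arccos(p₁·p₂) ≈ 1.619 rad (92.8°). The total great-circle distance is δ·R ≈ 1.619 × 6371 ≈ 10317 km, so the target fraction is f = 3000/10317 ≈ 0.291.
Interpolate at f ≈ 0.291 with slerp weights a = sin((1−f)δ)/sin δ ≈ 0.913, b = sin(fδ)/sin δ ≈ 0.454.
p = a·p₁ + b·p₂ ≈ (0.043, 0.804, -0.593); φ = arcsin(p_z) ≈ -36.35°, λ = atan2(p_y, p_x) ≈ 86.97°.

≈ 36°S, 87°E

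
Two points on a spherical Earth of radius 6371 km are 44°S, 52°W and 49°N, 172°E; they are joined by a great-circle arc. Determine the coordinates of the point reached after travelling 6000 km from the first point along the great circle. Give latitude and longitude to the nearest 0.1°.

≈ 9.2°S, 99.8°W

The haversine formula gives a central angle δ ≈ 2.613 rad (149.7°) between the endpoints. The total great-circle distance is δ·R ≈ 2.613 × 6371 ≈ 16650 km, so the target fraction is f = 6000/16650 ≈ 0.360.
Interpolate at f ≈ 0.360 with slerp weights a = sin((1−f)δ)/sin δ ≈ 1.974, b = sin(fδ)/sin δ ≈ 1.605.
p = a·p₁ + b·p₂ ≈ (-0.168, -0.973, -0.160); φ = arcsin(p_z) ≈ -9.23°, λ = atan2(p_y, p_x) ≈ -99.81°.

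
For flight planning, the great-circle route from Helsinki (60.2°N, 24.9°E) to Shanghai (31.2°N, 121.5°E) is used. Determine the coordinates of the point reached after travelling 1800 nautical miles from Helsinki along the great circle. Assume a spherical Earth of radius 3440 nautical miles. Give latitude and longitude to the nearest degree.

From cos δ = sin φ₁ sin φ₂ + cos φ₁ cos φ₂ cos Δλ, the central angle is δ ≈ 1.159 rad (66.4°). The total great-circle distance is δ·R ≈ 1.159 × 3440 ≈ 3985 nmi, so the target fraction is f = 1800/3985 ≈ 0.452.
Interpolate at f ≈ 0.452 with slerp weights a = sin((1−f)δ)/sin δ ≈ 0.648, b = sin(fδ)/sin δ ≈ 0.545.
p = a·p₁ + b·p₂ ≈ (0.048, 0.533, 0.845); φ = arcsin(p_z) ≈ 57.62°, λ = atan2(p_y, p_x) ≈ 84.83°.

≈ 58°N, 85°E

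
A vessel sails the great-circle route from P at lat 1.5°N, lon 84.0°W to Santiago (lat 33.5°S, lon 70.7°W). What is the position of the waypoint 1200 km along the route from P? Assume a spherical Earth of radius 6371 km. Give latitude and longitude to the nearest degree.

≈ lat 9°S, lon 81°W

Write both endpoints as unit vectors p₁, p₂ with components (cos φ cos λ, cos φ sin λ, sin φ).
The central angle between the endpoints is δ = arccos(p₁·p₂) ≈ 0.649 rad (37.2°). The total great-circle distance is δ·R ≈ 0.649 × 6371 ≈ 4134 km, so the target fraction is f = 1200/4134 ≈ 0.290.
Interpolate at f ≈ 0.290 with slerp weights a = sin((1−f)δ)/sin δ ≈ 0.735, b = sin(fδ)/sin δ ≈ 0.310.
p = a·p₁ + b·p₂ ≈ (0.162, -0.975, -0.152); φ = arcsin(p_z) ≈ -8.73°, λ = atan2(p_y, p_x) ≈ -80.55°.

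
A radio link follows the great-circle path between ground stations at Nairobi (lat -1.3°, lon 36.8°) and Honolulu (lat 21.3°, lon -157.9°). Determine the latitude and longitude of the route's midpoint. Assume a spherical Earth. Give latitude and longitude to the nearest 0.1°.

≈ lat 53.1°, lon 104.2°

Convert each endpoint to a unit vector on the sphere (x = cos φ cos λ, y = cos φ sin λ, z = sin φ).
The central angle between the endpoints is δ = arccos(p₁·p₂) ≈ 2.712 rad (155.4°).
Interpolate at f = 1/2 with slerp weights a = sin((1−f)δ)/sin δ ≈ 2.347, b = sin(fδ)/sin δ ≈ 2.347.
p = a·p₁ + b·p₂ ≈ (-0.147, 0.583, 0.799); φ = arcsin(p_z) ≈ 53.05°, λ = atan2(p_y, p_x) ≈ 104.17°.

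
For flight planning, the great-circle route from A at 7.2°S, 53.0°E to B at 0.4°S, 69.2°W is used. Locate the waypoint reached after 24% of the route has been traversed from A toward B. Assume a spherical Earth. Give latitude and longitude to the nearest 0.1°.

The haversine formula gives a central angle δ ≈ 2.127 rad (121.9°) between the endpoints.
Interpolate at f = 0.24 with slerp weights a = sin((1−f)δ)/sin δ ≈ 1.176, b = sin(fδ)/sin δ ≈ 0.575.
p = a·p₁ + b·p₂ ≈ (0.906, 0.394, -0.151); φ = arcsin(p_z) ≈ -8.71°, λ = atan2(p_y, p_x) ≈ 23.50°.

≈ 8.7°S, 23.5°E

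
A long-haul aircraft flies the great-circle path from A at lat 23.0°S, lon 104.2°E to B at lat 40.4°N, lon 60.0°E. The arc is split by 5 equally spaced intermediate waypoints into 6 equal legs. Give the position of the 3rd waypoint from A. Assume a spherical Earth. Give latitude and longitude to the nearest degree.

≈ lat 9°N, lon 84°E

The haversine formula gives a central angle δ ≈ 1.319 rad (75.6°) between the endpoints.
Interpolate at f = 3/6 with slerp weights a = sin((1−f)δ)/sin δ ≈ 0.633, b = sin(fδ)/sin δ ≈ 0.633.
p = a·p₁ + b·p₂ ≈ (0.098, 0.982, 0.163); φ = arcsin(p_z) ≈ 9.37°, λ = atan2(p_y, p_x) ≈ 84.30°.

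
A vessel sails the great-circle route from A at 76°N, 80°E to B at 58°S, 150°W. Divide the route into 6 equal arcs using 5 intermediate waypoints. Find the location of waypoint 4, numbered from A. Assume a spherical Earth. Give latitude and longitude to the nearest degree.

Write both endpoints as unit vectors p₁, p₂ with components (cos φ cos λ, cos φ sin λ, sin φ).
The central angle between the endpoints is δ = arccos(p₁·p₂) ≈ 2.703 rad (154.9°).
Interpolate at f = 4/6 with slerp weights a = sin((1−f)δ)/sin δ ≈ 1.845, b = sin(fδ)/sin δ ≈ 2.291.
p = a·p₁ + b·p₂ ≈ (-0.974, -0.167, -0.153); φ = arcsin(p_z) ≈ -8.79°, λ = atan2(p_y, p_x) ≈ -170.24°.

≈ 9°S, 170°W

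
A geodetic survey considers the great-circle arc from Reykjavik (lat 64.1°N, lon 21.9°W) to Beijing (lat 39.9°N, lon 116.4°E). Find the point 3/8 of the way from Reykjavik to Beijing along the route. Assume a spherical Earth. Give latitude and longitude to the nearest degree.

Convert each endpoint to a unit vector on the sphere (x = cos φ cos λ, y = cos φ sin λ, z = sin φ).
The central angle between the endpoints is δ = arccos(p₁·p₂) ≈ 1.238 rad (70.9°).
Interpolate at f = 3/8 with slerp weights a = sin((1−f)δ)/sin δ ≈ 0.739, b = sin(fδ)/sin δ ≈ 0.474.
p = a·p₁ + b·p₂ ≈ (0.138, 0.205, 0.969); φ = arcsin(p_z) ≈ 75.69°, λ = atan2(p_y, p_x) ≈ 56.05°.

≈ lat 76°N, lon 56°E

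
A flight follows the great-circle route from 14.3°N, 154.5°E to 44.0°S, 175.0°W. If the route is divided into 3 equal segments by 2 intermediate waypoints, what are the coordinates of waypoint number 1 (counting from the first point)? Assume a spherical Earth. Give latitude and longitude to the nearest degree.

≈ 5°S, 163°E

Write both endpoints as unit vectors p₁, p₂ with components (cos φ cos λ, cos φ sin λ, sin φ).
The central angle between the endpoints is δ = arccos(p₁·p₂) ≈ 1.127 rad (64.6°).
Interpolate at f = 1/3 with slerp weights a = sin((1−f)δ)/sin δ ≈ 0.756, b = sin(fδ)/sin δ ≈ 0.406.
p = a·p₁ + b·p₂ ≈ (-0.952, 0.290, -0.096); φ = arcsin(p_z) ≈ -5.48°, λ = atan2(p_y, p_x) ≈ 163.07°.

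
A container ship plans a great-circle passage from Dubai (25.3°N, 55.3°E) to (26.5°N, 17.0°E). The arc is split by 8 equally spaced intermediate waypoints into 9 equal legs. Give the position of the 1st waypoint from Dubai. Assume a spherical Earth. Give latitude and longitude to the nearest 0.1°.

Write both endpoints as unit vectors p₁, p₂ with components (cos φ cos λ, cos φ sin λ, sin φ).
The central angle between the endpoints is δ = arccos(p₁·p₂) ≈ 0.599 rad (34.3°).
Interpolate at f = 1/9 with slerp weights a = sin((1−f)δ)/sin δ ≈ 0.900, b = sin(fδ)/sin δ ≈ 0.118.
p = a·p₁ + b·p₂ ≈ (0.564, 0.700, 0.437); φ = arcsin(p_z) ≈ 25.94°, λ = atan2(p_y, p_x) ≈ 51.13°.

≈ (25.9°N, 51.1°E)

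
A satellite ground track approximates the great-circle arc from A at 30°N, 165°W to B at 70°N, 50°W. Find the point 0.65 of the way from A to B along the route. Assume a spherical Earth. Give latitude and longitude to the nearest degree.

Write both endpoints as unit vectors p₁, p₂ with components (cos φ cos λ, cos φ sin λ, sin φ).
The central angle between the endpoints is δ = arccos(p₁·p₂) ≈ 1.219 rad (69.8°).
Interpolate at f = 0.65 with slerp weights a = sin((1−f)δ)/sin δ ≈ 0.441, b = sin(fδ)/sin δ ≈ 0.758.
p = a·p₁ + b·p₂ ≈ (-0.202, -0.298, 0.933); φ = arcsin(p_z) ≈ 68.92°, λ = atan2(p_y, p_x) ≈ -124.17°.

≈ 69°N, 124°W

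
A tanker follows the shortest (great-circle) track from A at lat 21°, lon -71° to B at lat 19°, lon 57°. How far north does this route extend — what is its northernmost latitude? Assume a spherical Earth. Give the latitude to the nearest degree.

≈ 40°

The great circle lies in the plane with unit normal n̂ = (p₁ × p₂)/|p₁ × p₂|.
Here n̂_z ≈ +0.769; the vertex latitude is φ_max = arccos|n̂_z| ≈ 39.7°.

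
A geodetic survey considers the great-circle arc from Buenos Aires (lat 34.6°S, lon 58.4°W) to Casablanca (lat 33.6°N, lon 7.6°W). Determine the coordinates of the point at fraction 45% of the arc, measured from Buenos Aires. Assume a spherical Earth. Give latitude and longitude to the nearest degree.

Write both endpoints as unit vectors p₁, p₂ with components (cos φ cos λ, cos φ sin λ, sin φ).
The central angle between the endpoints is δ = arccos(p₁·p₂) ≈ 1.451 rad (83.2°).
Interpolate at f = 0.45 with slerp weights a = sin((1−f)δ)/sin δ ≈ 0.721, b = sin(fδ)/sin δ ≈ 0.612.
p = a·p₁ + b·p₂ ≈ (0.816, -0.573, -0.071); φ = arcsin(p_z) ≈ -4.06°, λ = atan2(p_y, p_x) ≈ -35.07°.

≈ lat 4°S, lon 35°W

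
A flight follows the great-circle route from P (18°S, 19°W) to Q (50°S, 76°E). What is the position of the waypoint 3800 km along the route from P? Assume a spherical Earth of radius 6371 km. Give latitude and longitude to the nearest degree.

≈ (41°S, 10°E)

Write both endpoints as unit vectors p₁, p₂ with components (cos φ cos λ, cos φ sin λ, sin φ).
The central angle between the endpoints is δ = arccos(p₁·p₂) ≈ 1.386 rad (79.4°). The total great-circle distance is δ·R ≈ 1.386 × 6371 ≈ 8832 km, so the target fraction is f = 3800/8832 ≈ 0.430.
Interpolate at f ≈ 0.430 with slerp weights a = sin((1−f)δ)/sin δ ≈ 0.723, b = sin(fδ)/sin δ ≈ 0.571.
p = a·p₁ + b·p₂ ≈ (0.739, 0.133, -0.661); φ = arcsin(p_z) ≈ -41.38°, λ = atan2(p_y, p_x) ≈ 10.18°.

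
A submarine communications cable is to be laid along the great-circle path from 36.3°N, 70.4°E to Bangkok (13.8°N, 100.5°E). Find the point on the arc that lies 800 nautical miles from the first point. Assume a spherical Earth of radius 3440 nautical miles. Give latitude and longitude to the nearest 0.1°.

Convert each endpoint to a unit vector on the sphere (x = cos φ cos λ, y = cos φ sin λ, z = sin φ).
The central angle between the endpoints is δ = arccos(p₁·p₂) ≈ 0.612 rad (35.1°). The total great-circle distance is δ·R ≈ 0.612 × 3440 ≈ 2106 nmi, so the target fraction is f = 800/2106 ≈ 0.380.
Interpolate at f ≈ 0.380 with slerp weights a = sin((1−f)δ)/sin δ ≈ 0.645, b = sin(fδ)/sin δ ≈ 0.401.
p = a·p₁ + b·p₂ ≈ (0.103, 0.873, 0.477); φ = arcsin(p_z) ≈ 28.52°, λ = atan2(p_y, p_x) ≈ 83.24°.

≈ 28.5°N, 83.2°E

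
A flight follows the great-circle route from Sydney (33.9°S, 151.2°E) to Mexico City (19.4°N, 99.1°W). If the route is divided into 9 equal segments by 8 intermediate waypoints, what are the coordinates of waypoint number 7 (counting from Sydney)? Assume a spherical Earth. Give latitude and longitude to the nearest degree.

The haversine formula gives a central angle δ ≈ 2.037 rad (116.7°) between the endpoints.
Interpolate at f = 7/9 with slerp weights a = sin((1−f)δ)/sin δ ≈ 0.489, b = sin(fδ)/sin δ ≈ 1.119.
p = a·p₁ + b·p₂ ≈ (-0.523, -0.847, 0.099); φ = arcsin(p_z) ≈ 5.67°, λ = atan2(p_y, p_x) ≈ -121.70°.

≈ 6°N, 122°W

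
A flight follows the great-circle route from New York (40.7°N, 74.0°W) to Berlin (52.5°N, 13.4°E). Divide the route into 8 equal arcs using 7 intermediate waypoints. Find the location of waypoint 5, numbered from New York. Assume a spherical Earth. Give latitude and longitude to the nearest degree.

≈ (57°N, 24°W)

Write both endpoints as unit vectors p₁, p₂ with components (cos φ cos λ, cos φ sin λ, sin φ).
The central angle between the endpoints is δ = arccos(p₁·p₂) ≈ 1.002 rad (57.4°).
Interpolate at f = 5/8 with slerp weights a = sin((1−f)δ)/sin δ ≈ 0.436, b = sin(fδ)/sin δ ≈ 0.696.
p = a·p₁ + b·p₂ ≈ (0.503, -0.219, 0.836); φ = arcsin(p_z) ≈ 56.72°, λ = atan2(p_y, p_x) ≈ -23.56°.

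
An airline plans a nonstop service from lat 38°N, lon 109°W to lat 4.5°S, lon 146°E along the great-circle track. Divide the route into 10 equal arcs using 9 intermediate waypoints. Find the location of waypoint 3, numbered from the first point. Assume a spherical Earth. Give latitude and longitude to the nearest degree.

From cos δ = sin φ₁ sin φ₂ + cos φ₁ cos φ₂ cos Δλ, the central angle is δ ≈ 1.825 rad (104.6°).
Interpolate at f = 3/10 with slerp weights a = sin((1−f)δ)/sin δ ≈ 0.989, b = sin(fδ)/sin δ ≈ 0.538.
p = a·p₁ + b·p₂ ≈ (-0.698, -0.437, 0.567); φ = arcsin(p_z) ≈ 34.53°, λ = atan2(p_y, p_x) ≈ -147.95°.

≈ lat 35°N, lon 148°W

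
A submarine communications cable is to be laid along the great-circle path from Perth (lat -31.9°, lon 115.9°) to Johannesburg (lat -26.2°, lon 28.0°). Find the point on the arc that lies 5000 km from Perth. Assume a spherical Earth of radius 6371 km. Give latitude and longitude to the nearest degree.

≈ lat -37°, lon 61°

From cos δ = sin φ₁ sin φ₂ + cos φ₁ cos φ₂ cos Δλ, the central angle is δ ≈ 1.307 rad (74.9°). The total great-circle distance is δ·R ≈ 1.307 × 6371 ≈ 8324 km, so the target fraction is f = 5000/8324 ≈ 0.601.
Interpolate at f ≈ 0.601 with slerp weights a = sin((1−f)δ)/sin δ ≈ 0.516, b = sin(fδ)/sin δ ≈ 0.732.
p = a·p₁ + b·p₂ ≈ (0.389, 0.703, -0.596); φ = arcsin(p_z) ≈ -36.59°, λ = atan2(p_y, p_x) ≈ 61.06°.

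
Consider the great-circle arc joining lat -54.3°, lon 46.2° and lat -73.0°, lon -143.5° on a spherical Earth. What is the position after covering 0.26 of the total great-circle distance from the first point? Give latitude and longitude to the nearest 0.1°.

≈ lat -67.9°, lon 48.4°

Convert each endpoint to a unit vector on the sphere (x = cos φ cos λ, y = cos φ sin λ, z = sin φ).
The central angle between the endpoints is δ = arccos(p₁·p₂) ≈ 0.917 rad (52.5°).
Interpolate at f = 0.26 with slerp weights a = sin((1−f)δ)/sin δ ≈ 0.791, b = sin(fδ)/sin δ ≈ 0.297.
p = a·p₁ + b·p₂ ≈ (0.249, 0.281, -0.927); φ = arcsin(p_z) ≈ -67.92°, λ = atan2(p_y, p_x) ≈ 48.43°.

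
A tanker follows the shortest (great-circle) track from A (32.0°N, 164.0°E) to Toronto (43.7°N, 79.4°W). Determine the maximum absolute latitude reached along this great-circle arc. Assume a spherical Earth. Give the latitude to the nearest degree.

The great circle lies in the plane with unit normal n̂ = (p₁ × p₂)/|p₁ × p₂|.
Here n̂_z ≈ +0.551; the vertex latitude is φ_max = arccos|n̂_z| ≈ 56.6°.

≈ 57°N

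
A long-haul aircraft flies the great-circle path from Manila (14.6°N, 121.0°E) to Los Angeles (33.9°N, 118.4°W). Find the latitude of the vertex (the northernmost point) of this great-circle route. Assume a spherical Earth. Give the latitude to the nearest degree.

≈ 44°N

The great circle lies in the plane with unit normal n̂ = (p₁ × p₂)/|p₁ × p₂|.
Here n̂_z ≈ +0.718; the vertex latitude is φ_max = arccos|n̂_z| ≈ 44.1°.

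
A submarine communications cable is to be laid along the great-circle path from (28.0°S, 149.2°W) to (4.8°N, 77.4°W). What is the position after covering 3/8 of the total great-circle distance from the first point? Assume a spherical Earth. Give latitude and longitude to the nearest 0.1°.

≈ (18.4°S, 119.7°W)

The haversine formula gives a central angle δ ≈ 1.333 rad (76.4°) between the endpoints.
Interpolate at f = 3/8 with slerp weights a = sin((1−f)δ)/sin δ ≈ 0.761, b = sin(fδ)/sin δ ≈ 0.493.
p = a·p₁ + b·p₂ ≈ (-0.470, -0.824, -0.316); φ = arcsin(p_z) ≈ -18.43°, λ = atan2(p_y, p_x) ≈ -119.72°.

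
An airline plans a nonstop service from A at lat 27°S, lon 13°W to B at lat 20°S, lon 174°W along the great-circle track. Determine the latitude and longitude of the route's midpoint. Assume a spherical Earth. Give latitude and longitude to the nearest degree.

≈ lat 69°S, lon 103°W

Write both endpoints as unit vectors p₁, p₂ with components (cos φ cos λ, cos φ sin λ, sin φ).
The central angle between the endpoints is δ = arccos(p₁·p₂) ≈ 2.261 rad (129.5°).
Interpolate at f = 1/2 with slerp weights a = sin((1−f)δ)/sin δ ≈ 1.173, b = sin(fδ)/sin δ ≈ 1.173.
p = a·p₁ + b·p₂ ≈ (-0.078, -0.350, -0.933); φ = arcsin(p_z) ≈ -68.98°, λ = atan2(p_y, p_x) ≈ -102.53°.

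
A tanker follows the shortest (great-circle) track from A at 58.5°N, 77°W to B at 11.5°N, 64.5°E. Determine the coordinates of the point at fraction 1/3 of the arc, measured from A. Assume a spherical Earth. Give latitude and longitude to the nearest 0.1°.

Write both endpoints as unit vectors p₁, p₂ with components (cos φ cos λ, cos φ sin λ, sin φ).
The central angle between the endpoints is δ = arccos(p₁·p₂) ≈ 1.804 rad (103.3°).
Interpolate at f = 1/3 with slerp weights a = sin((1−f)δ)/sin δ ≈ 0.959, b = sin(fδ)/sin δ ≈ 0.581.
p = a·p₁ + b·p₂ ≈ (0.358, 0.026, 0.933); φ = arcsin(p_z) ≈ 68.97°, λ = atan2(p_y, p_x) ≈ 4.16°.

≈ 69.0°N, 4.2°E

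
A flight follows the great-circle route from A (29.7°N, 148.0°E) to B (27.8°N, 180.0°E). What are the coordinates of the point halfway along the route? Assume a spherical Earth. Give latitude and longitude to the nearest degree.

≈ (30°N, 164°E)

From cos δ = sin φ₁ sin φ₂ + cos φ₁ cos φ₂ cos Δλ, the central angle is δ ≈ 0.489 rad (28.0°).
Interpolate at f = 1/2 with slerp weights a = sin((1−f)δ)/sin δ ≈ 0.515, b = sin(fδ)/sin δ ≈ 0.515.
p = a·p₁ + b·p₂ ≈ (-0.835, 0.237, 0.496); φ = arcsin(p_z) ≈ 29.71°, λ = atan2(p_y, p_x) ≈ 164.15°.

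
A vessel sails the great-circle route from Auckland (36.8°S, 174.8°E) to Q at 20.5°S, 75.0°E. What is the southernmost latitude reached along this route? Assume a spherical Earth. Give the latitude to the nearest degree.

≈ 42°S

The great circle lies in the plane with unit normal n̂ = (p₁ × p₂)/|p₁ × p₂|.
Here n̂_z ≈ -0.742; the vertex latitude is φ_max = arccos|n̂_z| ≈ 42.1°.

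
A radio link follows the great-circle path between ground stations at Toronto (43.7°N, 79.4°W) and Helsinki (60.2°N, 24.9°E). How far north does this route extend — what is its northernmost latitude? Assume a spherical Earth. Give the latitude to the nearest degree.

The great circle lies in the plane with unit normal n̂ = (p₁ × p₂)/|p₁ × p₂|.
Here n̂_z ≈ +0.405; the vertex latitude is φ_max = arccos|n̂_z| ≈ 66.1°.
Check via Clairaut: cos φ_max = |cos φ₁| · sin C = cos(43.7°)·sin(34.1°) ≈ 0.405, again giving ≈ 66.1°.

≈ 66°N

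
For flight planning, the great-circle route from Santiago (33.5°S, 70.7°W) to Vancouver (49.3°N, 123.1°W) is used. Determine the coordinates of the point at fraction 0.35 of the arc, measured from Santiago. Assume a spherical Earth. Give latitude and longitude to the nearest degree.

≈ 4°S, 87°W

Convert each endpoint to a unit vector on the sphere (x = cos φ cos λ, y = cos φ sin λ, z = sin φ).
The central angle between the endpoints is δ = arccos(p₁·p₂) ≈ 1.658 rad (95.0°).
Interpolate at f = 0.35 with slerp weights a = sin((1−f)δ)/sin δ ≈ 0.884, b = sin(fδ)/sin δ ≈ 0.550.
p = a·p₁ + b·p₂ ≈ (0.048, -0.996, -0.071); φ = arcsin(p_z) ≈ -4.06°, λ = atan2(p_y, p_x) ≈ -87.26°.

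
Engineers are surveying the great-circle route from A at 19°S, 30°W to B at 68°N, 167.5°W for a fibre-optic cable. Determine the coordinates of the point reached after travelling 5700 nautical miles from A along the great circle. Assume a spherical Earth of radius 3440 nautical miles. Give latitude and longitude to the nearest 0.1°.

≈ 67.6°N, 83.3°W

Write both endpoints as unit vectors p₁, p₂ with components (cos φ cos λ, cos φ sin λ, sin φ).
The central angle between the endpoints is δ = arccos(p₁·p₂) ≈ 2.169 rad (124.3°). The total great-circle distance is δ·R ≈ 2.169 × 3440 ≈ 7461 nmi, so the target fraction is f = 5700/7461 ≈ 0.764.
Interpolate at f ≈ 0.764 with slerp weights a = sin((1−f)δ)/sin δ ≈ 0.593, b = sin(fδ)/sin δ ≈ 1.205.
p = a·p₁ + b·p₂ ≈ (0.044, -0.378, 0.925); φ = arcsin(p_z) ≈ 67.63°, λ = atan2(p_y, p_x) ≈ -83.30°.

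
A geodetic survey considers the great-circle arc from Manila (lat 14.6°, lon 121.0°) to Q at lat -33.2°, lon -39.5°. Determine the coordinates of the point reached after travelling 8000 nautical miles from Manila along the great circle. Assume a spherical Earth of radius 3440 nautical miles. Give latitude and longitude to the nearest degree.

≈ lat -45°, lon -17°

Write both endpoints as unit vectors p₁, p₂ with components (cos φ cos λ, cos φ sin λ, sin φ).
The central angle between the endpoints is δ = arccos(p₁·p₂) ≈ 2.694 rad (154.3°). The total great-circle distance is δ·R ≈ 2.694 × 3440 ≈ 9266 nmi, so the target fraction is f = 8000/9266 ≈ 0.863.
Interpolate at f ≈ 0.863 with slerp weights a = sin((1−f)δ)/sin δ ≈ 0.831, b = sin(fδ)/sin δ ≈ 1.682.
p = a·p₁ + b·p₂ ≈ (0.672, -0.206, -0.711); φ = arcsin(p_z) ≈ -45.35°, λ = atan2(p_y, p_x) ≈ -17.05°.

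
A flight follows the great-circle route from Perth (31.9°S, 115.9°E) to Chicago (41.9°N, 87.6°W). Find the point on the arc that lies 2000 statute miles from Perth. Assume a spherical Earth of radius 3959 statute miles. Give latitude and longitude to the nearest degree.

Convert each endpoint to a unit vector on the sphere (x = cos φ cos λ, y = cos φ sin λ, z = sin φ).
The central angle between the endpoints is δ = arccos(p₁·p₂) ≈ 2.772 rad (158.8°). The total great-circle distance is δ·R ≈ 2.772 × 3959 ≈ 10974 mi, so the target fraction is f = 2000/10974 ≈ 0.182.
Interpolate at f ≈ 0.182 with slerp weights a = sin((1−f)δ)/sin δ ≈ 2.124, b = sin(fδ)/sin δ ≈ 1.339.
p = a·p₁ + b·p₂ ≈ (-0.746, 0.626, -0.228); φ = arcsin(p_z) ≈ -13.18°, λ = atan2(p_y, p_x) ≈ 139.99°.

≈ (13°S, 140°E)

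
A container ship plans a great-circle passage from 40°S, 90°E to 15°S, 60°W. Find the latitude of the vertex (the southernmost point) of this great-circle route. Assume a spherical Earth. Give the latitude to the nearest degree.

The great circle lies in the plane with unit normal n̂ = (p₁ × p₂)/|p₁ × p₂|.
Here n̂_z ≈ -0.420; the vertex latitude is φ_max = arccos|n̂_z| ≈ 65.1°.
Check via Clairaut: cos φ_max = |cos φ₁| · sin C = cos(40.0°)·sin(146.7°) ≈ 0.420, again giving ≈ 65.1°.

≈ 65°S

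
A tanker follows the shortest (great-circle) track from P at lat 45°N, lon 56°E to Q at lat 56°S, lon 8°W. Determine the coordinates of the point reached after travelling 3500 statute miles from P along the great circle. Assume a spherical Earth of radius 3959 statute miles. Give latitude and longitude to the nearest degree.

≈ lat 0°N, lon 31°E

Convert each endpoint to a unit vector on the sphere (x = cos φ cos λ, y = cos φ sin λ, z = sin φ).
The central angle between the endpoints is δ = arccos(p₁·p₂) ≈ 1.996 rad (114.4°). The total great-circle distance is δ·R ≈ 1.996 × 3959 ≈ 7904 mi, so the target fraction is f = 3500/7904 ≈ 0.443.
Interpolate at f ≈ 0.443 with slerp weights a = sin((1−f)δ)/sin δ ≈ 0.985, b = sin(fδ)/sin δ ≈ 0.849.
p = a·p₁ + b·p₂ ≈ (0.859, 0.511, -0.008); φ = arcsin(p_z) ≈ -0.44°, λ = atan2(p_y, p_x) ≈ 30.74°.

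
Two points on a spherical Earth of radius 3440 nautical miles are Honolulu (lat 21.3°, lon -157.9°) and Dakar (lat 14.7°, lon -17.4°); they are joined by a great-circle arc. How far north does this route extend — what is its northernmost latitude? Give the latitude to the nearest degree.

≈ 44°

The great circle lies in the plane with unit normal n̂ = (p₁ × p₂)/|p₁ × p₂|.
Here n̂_z ≈ +0.719; the vertex latitude is φ_max = arccos|n̂_z| ≈ 44.1°.
Check via Clairaut: cos φ_max = |cos φ₁| · sin C = cos(21.3°)·sin(50.5°) ≈ 0.719, again giving ≈ 44.1°.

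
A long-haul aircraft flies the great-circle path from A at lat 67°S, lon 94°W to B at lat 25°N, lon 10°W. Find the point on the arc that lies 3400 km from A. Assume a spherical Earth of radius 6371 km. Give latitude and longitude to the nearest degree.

≈ lat 48°S, lon 47°W

Convert each endpoint to a unit vector on the sphere (x = cos φ cos λ, y = cos φ sin λ, z = sin φ).
The central angle between the endpoints is δ = arccos(p₁·p₂) ≈ 1.931 rad (110.6°). The total great-circle distance is δ·R ≈ 1.931 × 6371 ≈ 12299 km, so the target fraction is f = 3400/12299 ≈ 0.276.
Interpolate at f ≈ 0.276 with slerp weights a = sin((1−f)δ)/sin δ ≈ 1.052, b = sin(fδ)/sin δ ≈ 0.543.
p = a·p₁ + b·p₂ ≈ (0.456, -0.496, -0.739); φ = arcsin(p_z) ≈ -47.64°, λ = atan2(p_y, p_x) ≈ -47.36°.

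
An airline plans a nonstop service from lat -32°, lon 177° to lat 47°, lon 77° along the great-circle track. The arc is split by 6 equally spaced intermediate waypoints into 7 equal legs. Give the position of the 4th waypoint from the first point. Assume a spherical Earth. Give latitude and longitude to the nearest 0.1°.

≈ lat 17.8°, lon 128.4°

The haversine formula gives a central angle δ ≈ 2.081 rad (119.2°) between the endpoints.
Interpolate at f = 4/7 with slerp weights a = sin((1−f)δ)/sin δ ≈ 0.891, b = sin(fδ)/sin δ ≈ 1.063.
p = a·p₁ + b·p₂ ≈ (-0.592, 0.746, 0.305); φ = arcsin(p_z) ≈ 17.77°, λ = atan2(p_y, p_x) ≈ 128.43°.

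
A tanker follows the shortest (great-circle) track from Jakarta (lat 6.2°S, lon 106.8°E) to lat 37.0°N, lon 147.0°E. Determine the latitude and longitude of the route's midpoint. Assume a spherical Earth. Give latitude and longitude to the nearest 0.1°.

The haversine formula gives a central angle δ ≈ 0.999 rad (57.2°) between the endpoints.
Interpolate at f = 1/2 with slerp weights a = sin((1−f)δ)/sin δ ≈ 0.570, b = sin(fδ)/sin δ ≈ 0.570.
p = a·p₁ + b·p₂ ≈ (-0.545, 0.790, 0.281); φ = arcsin(p_z) ≈ 16.33°, λ = atan2(p_y, p_x) ≈ 124.61°.

≈ lat 16.3°N, lon 124.6°E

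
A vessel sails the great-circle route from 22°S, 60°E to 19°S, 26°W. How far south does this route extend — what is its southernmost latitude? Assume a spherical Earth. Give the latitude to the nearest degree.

≈ 27°S

The great circle lies in the plane with unit normal n̂ = (p₁ × p₂)/|p₁ × p₂|.
Here n̂_z ≈ -0.890; the vertex latitude is φ_max = arccos|n̂_z| ≈ 27.2°.
Check via Clairaut: cos φ_max = |cos φ₁| · sin C = cos(22.0°)·sin(106.4°) ≈ 0.890, again giving ≈ 27.2°.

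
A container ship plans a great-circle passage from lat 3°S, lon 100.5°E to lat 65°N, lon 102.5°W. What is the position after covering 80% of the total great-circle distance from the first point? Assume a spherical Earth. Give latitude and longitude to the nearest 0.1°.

The haversine formula gives a central angle δ ≈ 2.022 rad (115.8°) between the endpoints.
Interpolate at f = 0.80 with slerp weights a = sin((1−f)δ)/sin δ ≈ 0.437, b = sin(fδ)/sin δ ≈ 1.110.
p = a·p₁ + b·p₂ ≈ (-0.181, -0.029, 0.983); φ = arcsin(p_z) ≈ 79.44°, λ = atan2(p_y, p_x) ≈ -170.99°.

≈ lat 79.4°N, lon 171.0°W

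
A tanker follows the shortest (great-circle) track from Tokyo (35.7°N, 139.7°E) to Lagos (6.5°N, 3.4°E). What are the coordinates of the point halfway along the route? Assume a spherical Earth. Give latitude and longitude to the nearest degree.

≈ 45°N, 57°E

The haversine formula gives a central angle δ ≈ 2.114 rad (121.1°) between the endpoints.
Interpolate at f = 1/2 with slerp weights a = sin((1−f)δ)/sin δ ≈ 1.018, b = sin(fδ)/sin δ ≈ 1.018.
p = a·p₁ + b·p₂ ≈ (0.379, 0.595, 0.709); φ = arcsin(p_z) ≈ 45.16°, λ = atan2(p_y, p_x) ≈ 57.48°.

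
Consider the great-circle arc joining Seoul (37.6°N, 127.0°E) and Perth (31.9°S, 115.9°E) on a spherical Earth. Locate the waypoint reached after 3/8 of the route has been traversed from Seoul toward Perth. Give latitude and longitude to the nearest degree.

≈ 12°N, 122°E

Write both endpoints as unit vectors p₁, p₂ with components (cos φ cos λ, cos φ sin λ, sin φ).
The central angle between the endpoints is δ = arccos(p₁·p₂) ≈ 1.226 rad (70.3°).
Interpolate at f = 3/8 with slerp weights a = sin((1−f)δ)/sin δ ≈ 0.737, b = sin(fδ)/sin δ ≈ 0.472.
p = a·p₁ + b·p₂ ≈ (-0.526, 0.826, 0.200); φ = arcsin(p_z) ≈ 11.56°, λ = atan2(p_y, p_x) ≈ 122.49°.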